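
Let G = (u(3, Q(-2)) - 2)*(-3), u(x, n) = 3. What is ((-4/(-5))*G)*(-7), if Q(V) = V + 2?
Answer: 84/5 ≈ 16.800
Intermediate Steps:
Q(V) = 2 + V
G = -3 (G = (3 - 2)*(-3) = 1*(-3) = -3)
((-4/(-5))*G)*(-7) = (-4/(-5)*(-3))*(-7) = (-4*(-1/5)*(-3))*(-7) = ((4/5)*(-3))*(-7) = -12/5*(-7) = 84/5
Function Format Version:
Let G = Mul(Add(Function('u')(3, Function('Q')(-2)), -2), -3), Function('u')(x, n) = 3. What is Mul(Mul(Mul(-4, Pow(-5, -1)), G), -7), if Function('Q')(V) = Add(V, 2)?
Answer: Rational(84, 5) ≈ 16.800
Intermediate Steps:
Function('Q')(V) = Add(2, V)
G = -3 (G = Mul(Add(3, -2), -3) = Mul(1, -3) = -3)
Mul(Mul(Mul(-4, Pow(-5, -1)), G), -7) = Mul(Mul(Mul(-4, Pow(-5, -1)), -3), -7) = Mul(Mul(Mul(-4, Rational(-1, 5)), -3), -7) = Mul(Mul(Rational(4, 5), -3), -7) = Mul(Rational(-12, 5), -7) = Rational(84, 5)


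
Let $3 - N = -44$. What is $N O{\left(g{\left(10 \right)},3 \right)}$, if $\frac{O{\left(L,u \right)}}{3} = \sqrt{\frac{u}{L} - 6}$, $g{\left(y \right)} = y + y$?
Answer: $\frac{423 i \sqrt{65}}{10} \approx 341.03 i$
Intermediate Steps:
$g{\left(y \right)} = 2 y$
$N = 47$ ($N = 3 - -44 = 3 + 44 = 47$)
$O{\left(L,u \right)} = 3 \sqrt{-6 + \frac{u}{L}}$ ($O{\left(L,u \right)} = 3 \sqrt{\frac{u}{L} - 6} = 3 \sqrt{-6 + \frac{u}{L}}$)
$N O{\left(g{\left(10 \right)},3 \right)} = 47 \cdot 3 \sqrt{-6 + \frac{3}{2 \cdot 10}} = 47 \cdot 3 \sqrt{-6 + \frac{3}{20}} = 47 \cdot 3 \sqrt{- \frac{117}{20}} = 47 \cdot 3 \frac{3 i \sqrt{65}}{10} = 47 \frac{9 i \sqrt{65}}{10} = \frac{423 i \sqrt{65}}{10}$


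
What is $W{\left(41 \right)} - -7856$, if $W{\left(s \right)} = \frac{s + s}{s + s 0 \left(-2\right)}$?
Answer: $7858$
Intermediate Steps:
$W{\left(s \right)} = 2$ ($W{\left(s \right)} = \frac{2 s}{s + 0 \left(-2\right)} = \frac{2 s}{s + 0} = \frac{2 s}{s} = 2$)
$W{\left(41 \right)} - -7856 = 2 - -7856 = 2 + 7856 = 7858$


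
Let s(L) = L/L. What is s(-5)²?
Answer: 1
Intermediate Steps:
s(L) = 1
s(-5)² = 1² = 1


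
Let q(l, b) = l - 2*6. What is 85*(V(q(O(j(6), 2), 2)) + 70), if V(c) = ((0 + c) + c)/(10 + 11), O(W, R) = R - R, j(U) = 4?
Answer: 40970/7 ≈ 5852.9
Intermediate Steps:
O(W, R) = 0
q(l, b) = -12 + l (q(l, b) = l - 12 = -12 + l)
V(c) = 2*c/21 (V(c) = (c + c)/21 = (2*c)*(1/21) = 2*c/21)
85*(V(q(O(j(6), 2), 2)) + 70) = 85*(2*(-12 + 0)/21 + 70) = 85*((2/21)*(-12) + 70) = 85*(-8/7 + 70) = 85*(482/7) = 40970/7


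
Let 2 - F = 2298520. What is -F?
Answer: 2298518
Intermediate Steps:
F = -2298518 (F = 2 - 1*2298520 = 2 - 2298520 = -2298518)
-F = -1*(-2298518) = 2298518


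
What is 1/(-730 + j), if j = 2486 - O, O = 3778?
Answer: -1/2022 ≈ -0.00049456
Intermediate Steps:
j = -1292 (j = 2486 - 1*3778 = 2486 - 3778 = -1292)
1/(-730 + j) = 1/(-730 - 1292) = 1/(-2022) = -1/2022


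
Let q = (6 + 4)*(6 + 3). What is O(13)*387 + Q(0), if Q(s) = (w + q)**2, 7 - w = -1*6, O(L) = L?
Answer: 15640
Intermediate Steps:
q = 90 (q = 10*9 = 90)
w = 13 (w = 7 - (-1)*6 = 7 - 1*(-6) = 7 + 6 = 13)
Q(s) = 10609 (Q(s) = (13 + 90)**2 = 103**2 = 10609)
O(13)*387 + Q(0) = 13*387 + 10609 = 5031 + 10609 = 15640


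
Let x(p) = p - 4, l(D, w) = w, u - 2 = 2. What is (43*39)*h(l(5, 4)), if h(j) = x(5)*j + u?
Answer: 13416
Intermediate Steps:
u = 4 (u = 2 + 2 = 4)
x(p) = -4 + p
h(j) = 4 + j (h(j) = (-4 + 5)*j + 4 = 1*j + 4 = j + 4 = 4 + j)
(43*39)*h(l(5, 4)) = (43*39)*(4 + 4) = 1677*8 = 13416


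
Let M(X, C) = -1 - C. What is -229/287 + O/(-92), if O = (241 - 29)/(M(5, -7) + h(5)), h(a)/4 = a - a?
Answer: -46813/39606 ≈ -1.1820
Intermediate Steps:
h(a) = 0 (h(a) = 4*(a - a) = 4*0 = 0)
O = 106/3 (O = (241 - 29)/((-1 - 1*(-7)) + 0) = 212/((-1 + 7) + 0) = 212/(6 + 0) = 212/6 = 212*(⅙) = 106/3 ≈ 35.333)
-229/287 + O/(-92) = -229/287 + (106/3)/(-92) = -229*1/287 + (106/3)*(-1/92) = -229/287 - 53/138 = -46813/39606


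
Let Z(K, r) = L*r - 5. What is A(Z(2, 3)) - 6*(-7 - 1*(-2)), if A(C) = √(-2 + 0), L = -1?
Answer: 30 + I*√2 ≈ 30.0 + 1.4142*I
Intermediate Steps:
Z(K, r) = -5 - r (Z(K, r) = -r - 5 = -5 - r)
A(C) = I*√2 (A(C) = √(-2) = I*√2)
A(Z(2, 3)) - 6*(-7 - 1*(-2)) = I*√2 - 6*(-7 - 1*(-2)) = I*√2 - 6*(-7 + 2) = I*√2 - 6*(-5) = I*√2 + 30 = 30 + I*√2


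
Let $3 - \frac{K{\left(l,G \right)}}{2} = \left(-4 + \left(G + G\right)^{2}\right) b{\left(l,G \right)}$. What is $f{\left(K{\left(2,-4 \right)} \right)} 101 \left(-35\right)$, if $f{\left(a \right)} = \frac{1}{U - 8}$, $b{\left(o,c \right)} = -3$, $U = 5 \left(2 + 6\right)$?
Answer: $- \frac{3535}{32} \approx -110.47$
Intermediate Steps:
$U = 40$ ($U = 5 \cdot 8 = 40$)
$K{\left(l,G \right)} = -18 + 24 G^{2}$ ($K{\left(l,G \right)} = 6 - 2 \left(-4 + \left(G + G\right)^{2}\right) \left(-3\right) = 6 - 2 \left(-4 + \left(2 G\right)^{2}\right) \left(-3\right) = 6 - 2 \left(-4 + 4 G^{2}\right) \left(-3\right) = 6 - 2 \left(12 - 12 G^{2}\right) = 6 + \left(-24 + 24 G^{2}\right) = -18 + 24 G^{2}$)
$f{\left(a \right)} = \frac{1}{32}$ ($f{\left(a \right)} = \frac{1}{40 - 8} = \frac{1}{32}$)
$f{\left(K{\left(2,-4 \right)} \right)} 101 \left(-35\right) = \frac{1}{32} \cdot 101 \left(-35\right) = \frac{101}{32} \left(-35\right) = - \frac{3535}{32}$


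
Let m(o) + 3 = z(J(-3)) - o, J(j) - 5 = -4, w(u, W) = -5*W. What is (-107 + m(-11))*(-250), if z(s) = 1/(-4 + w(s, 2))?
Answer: 173375/7 ≈ 24768.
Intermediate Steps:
J(j) = 1 (J(j) = 5 - 4 = 1)
z(s) = -1/14 (z(s) = 1/(-4 - 5*2) = 1/(-4 - 10) = 1/(-14) = -1/14)
m(o) = -43/14 - o (m(o) = -3 + (-1/14 - o) = -43/14 - o)
(-107 + m(-11))*(-250) = (-107 + (-43/14 - 1*(-11)))*(-250) = (-107 + (-43/14 + 11))*(-250) = (-107 + 111/14)*(-250) = -1387/14*(-250) = 173375/7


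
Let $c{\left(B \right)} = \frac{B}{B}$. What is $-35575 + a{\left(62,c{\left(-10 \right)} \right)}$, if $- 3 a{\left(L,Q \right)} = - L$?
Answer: $- \frac{106663}{3} \approx -35554.0$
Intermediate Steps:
$c{\left(B \right)} = 1$
$a{\left(L,Q \right)} = \frac{L}{3}$ ($a{\left(L,Q \right)} = - \frac{\left(-1\right) L}{3} = \frac{L}{3}$)
$-35575 + a{\left(62,c{\left(-10 \right)} \right)} = -35575 + \frac{1}{3} \cdot 62 = -35575 + \frac{62}{3} = - \frac{106663}{3}$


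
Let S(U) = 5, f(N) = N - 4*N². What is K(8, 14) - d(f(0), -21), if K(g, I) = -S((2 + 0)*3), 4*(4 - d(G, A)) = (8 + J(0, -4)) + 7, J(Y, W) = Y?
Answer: -21/4 ≈ -5.2500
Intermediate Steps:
f(N) = N - 4*N²
d(G, A) = ¼ (d(G, A) = 4 - ((8 + 0) + 7)/4 = 4 - (8 + 7)/4 = 4 - ¼*15 = 4 - 15/4 = ¼)
K(g, I) = -5 (K(g, I) = -1*5 = -5)
K(8, 14) - d(f(0), -21) = -5 - 1*¼ = -5 - ¼ = -21/4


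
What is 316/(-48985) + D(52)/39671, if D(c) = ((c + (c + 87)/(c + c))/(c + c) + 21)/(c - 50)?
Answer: -259781553997/42037118081920 ≈ -0.0061798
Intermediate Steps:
D(c) = (21 + (c + (87 + c)/(2*c))/(2*c))/(-50 + c) (D(c) = ((c + (87 + c)/((2*c)))/((2*c)) + 21)/(-50 + c) = ((c + (87 + c)*(1/(2*c)))*(1/(2*c)) + 21)/(-50 + c) = ((c + (87 + c)/(2*c))*(1/(2*c)) + 21)/(-50 + c) = ((c + (87 + c)/(2*c))/(2*c) + 21)/(-50 + c) = (21 + (c + (87 + c)/(2*c))/(2*c))/(-50 + c))
316/(-48985) + D(52)/39671 = 316/(-48985) + ((¼)*(87 + 52 + 86*52²)/(52²*(-50 + 52)))/39671 = 316*(-1/48985) + ((¼)*(1/2704)*(87 + 52 + 86*2704)/2)*(1/39671) = -316/48985 + ((¼)*(1/2704)*(½)*(87 + 52 + 232544))*(1/39671) = -316/48985 + ((¼)*(1/2704)*(½)*232683)*(1/39671) = -316/48985 + (232683/21632)*(1/39671) = -316/48985 + 232683/858163072 = -259781553997/42037118081920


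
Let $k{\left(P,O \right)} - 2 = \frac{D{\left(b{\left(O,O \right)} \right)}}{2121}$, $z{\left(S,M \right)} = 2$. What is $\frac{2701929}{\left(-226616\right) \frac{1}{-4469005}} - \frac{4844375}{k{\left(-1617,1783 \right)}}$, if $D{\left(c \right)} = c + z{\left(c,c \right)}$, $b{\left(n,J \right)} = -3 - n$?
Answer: $\frac{13675863580340205}{278511064} \approx 4.9103 \cdot 10^{7}$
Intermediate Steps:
$D{\left(c \right)} = 2 + c$ ($D{\left(c \right)} = c + 2 = 2 + c$)
$k{\left(P,O \right)} = \frac{4241}{2121} - \frac{O}{2121}$ ($k{\left(P,O \right)} = 2 + \frac{2 - \left(3 + O\right)}{2121} = 2 + \left(-1 - O\right) \frac{1}{2121} = 2 - \left(\frac{1}{2121} + \frac{O}{2121}\right) = \frac{4241}{2121} - \frac{O}{2121}$)
$\frac{2701929}{\left(-226616\right) \frac{1}{-4469005}} - \frac{4844375}{k{\left(-1617,1783 \right)}} = \frac{2701929}{\left(-226616\right) \frac{1}{-4469005}} - \frac{4844375}{\frac{4241}{2121} - \frac{1783}{2121}} = \frac{2701929}{\left(-226616\right) \left(- \frac{1}{4469005}\right)} - \frac{4844375}{\frac{4241}{2121} - \frac{1783}{2121}} = \frac{2701929}{\frac{226616}{4469005}} - \frac{4844375}{\frac{2458}{2121}} = 2701929 \cdot \frac{4469005}{226616} - \frac{10274919375}{2458} = \frac{12074934210645}{226616} - \frac{10274919375}{2458} = \frac{13675863580340205}{278511064}$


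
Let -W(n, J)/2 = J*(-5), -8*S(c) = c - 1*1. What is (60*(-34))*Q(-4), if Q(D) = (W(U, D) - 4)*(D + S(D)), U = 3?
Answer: -302940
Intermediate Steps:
S(c) = ⅛ - c/8 (S(c) = -(c - 1*1)/8 = -(c - 1)/8 = -(-1 + c)/8 = ⅛ - c/8)
W(n, J) = 10*J (W(n, J) = -2*J*(-5) = -(-10)*J = 10*J)
Q(D) = (-4 + 10*D)*(⅛ + 7*D/8) (Q(D) = (10*D - 4)*(D + (⅛ - D/8)) = (-4 + 10*D)*(⅛ + 7*D/8))
(60*(-34))*Q(-4) = (60*(-34))*(-½ - 9/4*(-4) + (35/4)*(-4)²) = -2040*(-½ + 9 + (35/4)*16) = -2040*(-½ + 9 + 140) = -2040*297/2 = -302940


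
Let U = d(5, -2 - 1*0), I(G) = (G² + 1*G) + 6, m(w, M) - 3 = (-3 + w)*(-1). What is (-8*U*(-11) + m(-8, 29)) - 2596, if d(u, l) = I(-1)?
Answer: -2054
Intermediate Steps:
m(w, M) = 6 - w (m(w, M) = 3 + (-3 + w)*(-1) = 3 + (3 - w) = 6 - w)
I(G) = 6 + G + G² (I(G) = (G² + G) + 6 = (G + G²) + 6 = 6 + G + G²)
d(u, l) = 6 (d(u, l) = 6 - 1 + (-1)² = 6 - 1 + 1 = 6)
U = 6
(-8*U*(-11) + m(-8, 29)) - 2596 = (-8*6*(-11) + (6 - 1*(-8))) - 2596 = (-48*(-11) + (6 + 8)) - 2596 = (528 + 14) - 2596 = 542 - 2596 = -2054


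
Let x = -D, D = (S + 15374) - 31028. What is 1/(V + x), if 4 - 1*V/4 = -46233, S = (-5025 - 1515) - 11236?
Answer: 1/218378 ≈ 4.5792e-6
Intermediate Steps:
S = -17776 (S = -6540 - 11236 = -17776)
D = -33430 (D = (-17776 + 15374) - 31028 = -2402 - 31028 = -33430)
x = 33430 (x = -1*(-33430) = 33430)
V = 184948 (V = 16 - 4*(-46233) = 16 + 184932 = 184948)
1/(V + x) = 1/(184948 + 33430) = 1/218378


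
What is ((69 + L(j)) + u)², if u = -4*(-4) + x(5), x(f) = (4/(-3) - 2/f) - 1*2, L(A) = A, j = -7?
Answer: 1240996/225 ≈ 5515.5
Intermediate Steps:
x(f) = -10/3 - 2/f (x(f) = (4*(-⅓) - 2/f) - 2 = (-4/3 - 2/f) - 2 = -10/3 - 2/f)
u = 184/15 (u = -4*(-4) + (-10/3 - 2/5) = 16 + (-10/3 - 2*⅕) = 16 + (-10/3 - ⅖) = 16 - 56/15 = 184/15 ≈ 12.267)
((69 + L(j)) + u)² = ((69 - 7) + 184/15)² = (62 + 184/15)² = (1114/15)² = 1240996/225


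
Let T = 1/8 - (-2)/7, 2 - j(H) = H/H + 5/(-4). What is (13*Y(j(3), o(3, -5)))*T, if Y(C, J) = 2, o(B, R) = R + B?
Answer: 299/28 ≈ 10.679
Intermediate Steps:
o(B, R) = B + R
j(H) = 9/4 (j(H) = 2 - (H/H + 5/(-4)) = 2 - (1 + 5*(-¼)) = 2 - (1 - 5/4) = 2 - 1*(-¼) = 2 + ¼ = 9/4)
T = 23/56 (T = ⅛ - (-2)/7 = ⅛ - 1*(-2/7) = ⅛ + 2/7 = 23/56 ≈ 0.41071)
(13*Y(j(3), o(3, -5)))*T = (13*2)*(23/56) = 26*(23/56) = 299/28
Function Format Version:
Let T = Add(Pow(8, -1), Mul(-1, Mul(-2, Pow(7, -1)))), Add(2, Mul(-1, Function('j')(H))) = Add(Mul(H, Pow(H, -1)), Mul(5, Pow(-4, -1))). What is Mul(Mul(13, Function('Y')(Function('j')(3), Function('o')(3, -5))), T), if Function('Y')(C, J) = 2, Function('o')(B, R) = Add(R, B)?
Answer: Rational(299, 28) ≈ 10.679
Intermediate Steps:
Function('o')(B, R) = Add(B, R)
Function('j')(H) = Rational(9, 4) (Function('j')(H) = Add(2, Mul(-1, Add(Mul(H, Pow(H, -1)), Mul(5, Pow(-4, -1))))) = Add(2, Mul(-1, Add(1, Mul(5, Rational(-1, 4))))) = Add(2, Mul(-1, Add(1, Rational(-5, 4)))) = Add(2, Mul(-1, Rational(-1, 4))) = Add(2, Rational(1, 4)) = Rational(9, 4))
T = Rational(23, 56) (T = Add(Rational(1, 8), Mul(-1, Mul(-2, Rational(1, 7)))) = Add(Rational(1, 8), Mul(-1, Rational(-2, 7))) = Add(Rational(1, 8), Rational(2, 7)) = Rational(23, 56) ≈ 0.41071)
Mul(Mul(13, Function('Y')(Function('j')(3), Function('o')(3, -5))), T) = Mul(Mul(13, 2), Rational(23, 56)) = Mul(26, Rational(23, 56)) = Rational(299, 28)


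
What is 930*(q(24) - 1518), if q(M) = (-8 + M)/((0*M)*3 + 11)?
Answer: -15514260/11 ≈ -1.4104e+6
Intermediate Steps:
q(M) = -8/11 + M/11 (q(M) = (-8 + M)/(0*3 + 11) = (-8 + M)/(0 + 11) = (-8 + M)/11 = (-8 + M)*(1/11) = -8/11 + M/11)
930*(q(24) - 1518) = 930*((-8/11 + (1/11)*24) - 1518) = 930*((-8/11 + 24/11) - 1518) = 930*(16/11 - 1518) = 930*(-16682/11) = -15514260/11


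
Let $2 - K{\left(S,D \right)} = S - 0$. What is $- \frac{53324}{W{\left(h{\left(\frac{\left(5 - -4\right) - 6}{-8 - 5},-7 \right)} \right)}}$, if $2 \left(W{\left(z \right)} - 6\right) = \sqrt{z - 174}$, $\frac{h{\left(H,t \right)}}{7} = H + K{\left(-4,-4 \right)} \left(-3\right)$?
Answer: $- \frac{5545696}{1931} + \frac{106648 i \sqrt{50973}}{5793} \approx -2871.9 + 4156.4 i$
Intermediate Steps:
$K{\left(S,D \right)} = 2 - S$ ($K{\left(S,D \right)} = 2 - \left(S - 0\right) = 2 - \left(S + 0\right) = 2 - S$)
$h{\left(H,t \right)} = -126 + 7 H$ ($h{\left(H,t \right)} = 7 \left(H + \left(2 - -4\right) \left(-3\right)\right) = 7 \left(H + \left(2 + 4\right) \left(-3\right)\right) = 7 \left(H + 6 \left(-3\right)\right) = 7 \left(H - 18\right) = 7 \left(-18 + H\right) = -126 + 7 H$)
$W{\left(z \right)} = 6 + \frac{\sqrt{-174 + z}}{2}$ ($W{\left(z \right)} = 6 + \frac{\sqrt{z - 174}}{2} = 6 + \frac{\sqrt{-174 + z}}{2}$)
$- \frac{53324}{W{\left(h{\left(\frac{\left(5 - -4\right) - 6}{-8 - 5},-7 \right)} \right)}} = - \frac{53324}{6 + \frac{\sqrt{-174 - \left(126 - 7 \frac{\left(5 - -4\right) - 6}{-8 - 5}\right)}}{2}} = - \frac{53324}{6 + \frac{\sqrt{-174 - \left(126 - 7 \frac{\left(5 + 4\right) - 6}{-13}\right)}}{2}} = - \frac{53324}{6 + \frac{\sqrt{-174 - \left(126 - 7 \left(9 - 6\right) \left(- \frac{1}{13}\right)\right)}}{2}} = - \frac{53324}{6 + \frac{\sqrt{-174 - \left(126 - 7 \cdot 3 \left(- \frac{1}{13}\right)\right)}}{2}} = - \frac{53324}{6 + \frac{\sqrt{-174 + \left(-126 + 7 \left(- \frac{3}{13}\right)\right)}}{2}} = - \frac{53324}{6 + \frac{\sqrt{-174 - \frac{1659}{13}}}{2}} = - \frac{53324}{6 + \frac{\sqrt{- \frac{3921}{13}}}{2}} = - \frac{53324}{6 + \frac{\frac{1}{13} i \sqrt{50973}}{2}} = - \frac{53324}{6 + \frac{i \sqrt{50973}}{26}}$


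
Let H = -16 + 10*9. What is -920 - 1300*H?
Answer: -97120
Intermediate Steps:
H = 74 (H = -16 + 90 = 74)
-920 - 1300*H = -920 - 1300*74 = -920 - 96200 = -97120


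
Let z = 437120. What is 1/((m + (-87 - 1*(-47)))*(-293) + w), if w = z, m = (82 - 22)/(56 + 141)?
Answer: 197/88403900 ≈ 2.2284e-6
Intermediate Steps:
m = 60/197 ≈ 0.30457
w = 437120
1/((m + (-87 - 1*(-47)))*(-293) + w) = 1/((60/197 + (-87 - 1*(-47)))*(-293) + 437120) = 1/((60/197 + (-87 + 47))*(-293) + 437120) = 1/((60/197 - 40)*(-293) + 437120) = 1/(-7820/197*(-293) + 437120) = 1/(2291260/197 + 437120) = 1/(88403900/197) = 197/88403900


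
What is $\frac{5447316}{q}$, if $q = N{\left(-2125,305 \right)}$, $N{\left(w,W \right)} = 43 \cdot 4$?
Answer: $\frac{1361829}{43} \approx 31670.0$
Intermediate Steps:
$N{\left(w,W \right)} = 172$
$q = 172$
$\frac{5447316}{q} = \frac{5447316}{172} = 5447316 \cdot \frac{1}{172} = \frac{1361829}{43}$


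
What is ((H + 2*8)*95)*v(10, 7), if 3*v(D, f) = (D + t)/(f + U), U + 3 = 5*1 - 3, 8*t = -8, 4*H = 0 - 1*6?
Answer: 2755/4 ≈ 688.75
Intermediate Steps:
H = -3/2 (H = (0 - 1*6)/4 = (0 - 6)/4 = (¼)*(-6) = -3/2 ≈ -1.5000)
t = -1 (t = (⅛)*(-8) = -1)
U = -1 (U = -3 + (5*1 - 3) = -3 + (5 - 3) = -3 + 2 = -1)
v(D, f) = (-1 + D)/(3*(-1 + f)) (v(D, f) = ((D - 1)/(f - 1))/3 = ((-1 + D)/(-1 + f))/3 = (-1 + D)/(3*(-1 + f)))
((H + 2*8)*95)*v(10, 7) = ((-3/2 + 2*8)*95)*((-1 + 10)/(3*(-1 + 7))) = ((-3/2 + 16)*95)*((⅓)*9/6) = ((29/2)*95)*((⅓)*(⅙)*9) = (2755/2)*(½) = 2755/4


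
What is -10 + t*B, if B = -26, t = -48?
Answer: 1238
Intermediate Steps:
-10 + t*B = -10 - 48*(-26) = -10 + 1248 = 1238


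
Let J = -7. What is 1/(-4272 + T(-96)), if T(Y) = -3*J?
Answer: -1/4251 ≈ -0.00023524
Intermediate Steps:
T(Y) = 21 (T(Y) = -3*(-7) = 21)
1/(-4272 + T(-96)) = 1/(-4272 + 21) = 1/(-4251) = -1/4251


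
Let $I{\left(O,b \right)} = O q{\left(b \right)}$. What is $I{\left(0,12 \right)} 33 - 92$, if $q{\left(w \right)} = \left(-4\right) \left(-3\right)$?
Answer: $-92$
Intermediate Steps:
$q{\left(w \right)} = 12$
$I{\left(O,b \right)} = 12 O$ ($I{\left(O,b \right)} = O 12 = 12 O$)
$I{\left(0,12 \right)} 33 - 92 = 12 \cdot 0 \cdot 33 - 92 = 0 \cdot 33 - 92 = 0 - 92 = -92$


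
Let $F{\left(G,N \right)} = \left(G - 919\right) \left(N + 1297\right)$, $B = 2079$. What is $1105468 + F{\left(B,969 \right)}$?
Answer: $3734028$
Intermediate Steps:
$F{\left(G,N \right)} = \left(-919 + G\right) \left(1297 + N\right)$
$1105468 + F{\left(B,969 \right)} = 1105468 + \left(-1191943 - 890511 + 1297 \cdot 2079 + 2079 \cdot 969\right) = 1105468 + \left(-1191943 - 890511 + 2696463 + 2014551\right) = 1105468 + 2628560 = 3734028$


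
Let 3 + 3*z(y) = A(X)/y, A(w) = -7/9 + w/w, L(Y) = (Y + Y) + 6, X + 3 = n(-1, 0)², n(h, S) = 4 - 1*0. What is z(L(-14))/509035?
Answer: -298/151183395 ≈ -1.9711e-6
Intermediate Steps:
n(h, S) = 4 (n(h, S) = 4 + 0 = 4)
X = 13 (X = -3 + 4² = -3 + 16 = 13)
L(Y) = 6 + 2*Y (L(Y) = 2*Y + 6 = 6 + 2*Y)
A(w) = 2/9 (A(w) = -7*⅑ + 1 = -7/9 + 1 = 2/9)
z(y) = -1 + 2/(27*y) (z(y) = -1 + (2/(9*y))/3 = -1 + 2/(27*y))
z(L(-14))/509035 = ((2/27 - (6 + 2*(-14)))/(6 + 2*(-14)))/509035 = ((2/27 - (6 - 28))/(6 - 28))*(1/509035) = ((2/27 - 1*(-22))/(-22))*(1/509035) = -(2/27 + 22)/22*(1/509035) = -1/22*596/27*(1/509035) = -298/297*1/509035 = -298/151183395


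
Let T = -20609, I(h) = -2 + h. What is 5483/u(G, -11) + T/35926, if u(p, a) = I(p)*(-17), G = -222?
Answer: 59251593/68403104 ≈ 0.86621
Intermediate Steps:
u(p, a) = 34 - 17*p (u(p, a) = (-2 + p)*(-17) = 34 - 17*p)
5483/u(G, -11) + T/35926 = 5483/(34 - 17*(-222)) - 20609/35926 = 5483/(34 + 3774) - 20609*1/35926 = 5483/3808 - 20609/35926 = 59251593/68403104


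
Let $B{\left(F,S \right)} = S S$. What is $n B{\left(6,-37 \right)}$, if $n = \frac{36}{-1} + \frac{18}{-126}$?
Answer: $- \frac{346357}{7} \approx -49480.0$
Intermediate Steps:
$B{\left(F,S \right)} = S^{2}$
$n = - \frac{253}{7}$ ($n = 36 \left(-1\right) + 18 \left(- \frac{1}{126}\right) = -36 - \frac{1}{7} = - \frac{253}{7} \approx -36.143$)
$n B{\left(6,-37 \right)} = - \frac{253 \left(-37\right)^{2}}{7} = \left(- \frac{253}{7}\right) 1369 = - \frac{346357}{7}$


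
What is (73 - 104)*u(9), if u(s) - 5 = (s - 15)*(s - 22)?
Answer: -2573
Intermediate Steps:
u(s) = 5 + (-22 + s)*(-15 + s) (u(s) = 5 + (s - 15)*(s - 22) = 5 + (-15 + s)*(-22 + s) = 5 + (-22 + s)*(-15 + s))
(73 - 104)*u(9) = (73 - 104)*(335 + 9**2 - 37*9) = -31*(335 + 81 - 333) = -31*83 = -2573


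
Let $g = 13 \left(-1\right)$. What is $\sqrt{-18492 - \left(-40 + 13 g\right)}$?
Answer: $i \sqrt{18283} \approx 135.21 i$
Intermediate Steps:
$g = -13$
$\sqrt{-18492 - \left(-40 + 13 g\right)} = \sqrt{-18492 + \left(\left(-13\right) \left(-13\right) + 40\right)} = \sqrt{-18492 + \left(169 + 40\right)} = \sqrt{-18492 + 209} = \sqrt{-18283} = i \sqrt{18283}$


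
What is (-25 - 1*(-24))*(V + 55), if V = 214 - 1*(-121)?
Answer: -390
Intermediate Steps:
V = 335 (V = 214 + 121 = 335)
(-25 - 1*(-24))*(V + 55) = (-25 - 1*(-24))*(335 + 55) = (-25 + 24)*390 = -1*390 = -390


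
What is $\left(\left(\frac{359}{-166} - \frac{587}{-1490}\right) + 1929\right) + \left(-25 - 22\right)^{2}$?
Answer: $\frac{255763863}{61835} \approx 4136.2$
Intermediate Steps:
$\left(\left(\frac{359}{-166} - \frac{587}{-1490}\right) + 1929\right) + \left(-25 - 22\right)^{2} = \left(\left(359 \left(- \frac{1}{166}\right) - - \frac{587}{1490}\right) + 1929\right) + \left(-47\right)^{2} = \left(\left(- \frac{359}{166} + \frac{587}{1490}\right) + 1929\right) + 2209 = \left(- \frac{109367}{61835} + 1929\right) + 2209 = \frac{119170348}{61835} + 2209 = \frac{255763863}{61835}$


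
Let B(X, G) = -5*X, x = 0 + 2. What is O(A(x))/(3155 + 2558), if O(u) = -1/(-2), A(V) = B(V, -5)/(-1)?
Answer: 1/11426 ≈ 8.7520e-5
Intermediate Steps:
x = 2
A(V) = 5*V (A(V) = -5*V/(-1) = -5*V*(-1) = 5*V)
O(u) = 1/2 (O(u) = -1*(-1/2) = 1/2)
O(A(x))/(3155 + 2558) = (1/2)/(3155 + 2558) = (1/2)/5713 = (1/5713)*(1/2) = 1/11426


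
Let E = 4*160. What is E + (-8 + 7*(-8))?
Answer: 576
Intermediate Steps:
E = 640
E + (-8 + 7*(-8)) = 640 + (-8 + 7*(-8)) = 640 + (-8 - 56) = 640 - 64 = 576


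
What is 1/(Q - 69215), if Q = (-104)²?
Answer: -1/58399 ≈ -1.7124e-5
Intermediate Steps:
Q = 10816
1/(Q - 69215) = 1/(10816 - 69215) = 1/(-58399) = -1/58399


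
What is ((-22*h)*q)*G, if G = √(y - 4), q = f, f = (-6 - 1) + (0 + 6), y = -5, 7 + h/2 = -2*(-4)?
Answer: 132*I ≈ 132.0*I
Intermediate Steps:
h = 2 (h = -14 + 2*(-2*(-4)) = -14 + 2*8 = -14 + 16 = 2)
f = -1 (f = -7 + 6 = -1)
q = -1
G = 3*I (G = √(-5 - 4) = √(-9) = 3*I ≈ 3.0*I)
((-22*h)*q)*G = (-22*2*(-1))*(3*I) = (-44*(-1))*(3*I) = 44*(3*I) = 132*I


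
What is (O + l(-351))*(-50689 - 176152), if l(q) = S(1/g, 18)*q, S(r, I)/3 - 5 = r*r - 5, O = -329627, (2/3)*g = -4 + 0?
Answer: 299118213625/4 ≈ 7.4780e+10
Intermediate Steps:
g = -6 (g = 3*(-4 + 0)/2 = (3/2)*(-4) = -6)
S(r, I) = 3*r**2 (S(r, I) = 15 + 3*(r*r - 5) = 15 + 3*(r**2 - 5) = 15 + 3*(-5 + r**2) = 15 + (-15 + 3*r**2) = 3*r**2)
l(q) = q/12 (l(q) = (3*(1/(-6))**2)*q = (3*(-1/6)**2)*q = (3*(1/36))*q = q/12)
(O + l(-351))*(-50689 - 176152) = (-329627 + (1/12)*(-351))*(-50689 - 176152) = (-329627 - 117/4)*(-226841) = -1318625/4*(-226841) = 299118213625/4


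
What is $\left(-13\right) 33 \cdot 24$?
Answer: $-10296$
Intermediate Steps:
$\left(-13\right) 33 \cdot 24 = \left(-429\right) 24 = -10296$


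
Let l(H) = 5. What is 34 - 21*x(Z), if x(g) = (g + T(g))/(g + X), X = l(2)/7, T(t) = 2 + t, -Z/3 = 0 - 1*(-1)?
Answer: -11/4 ≈ -2.7500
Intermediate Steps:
Z = -3 (Z = -3*(0 - 1*(-1)) = -3*(0 + 1) = -3*1 = -3)
X = 5/7 ≈ 0.71429
x(g) = (2 + 2*g)/(5/7 + g) (x(g) = (g + (2 + g))/(g + 5/7) = (2 + 2*g)/(5/7 + g))
34 - 21*x(Z) = 34 - 294*(1 - 3)/(5 + 7*(-3)) = 34 - 294*(-2)/(5 - 21) = 34 - 294*(-2)/(-16) = 34 - 294*(-1)*(-2)/16 = 34 - 21*7/4 = 34 - 147/4 = -11/4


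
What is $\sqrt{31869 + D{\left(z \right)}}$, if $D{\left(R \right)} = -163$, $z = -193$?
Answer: $\sqrt{31706} \approx 178.06$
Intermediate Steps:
$\sqrt{31869 + D{\left(z \right)}} = \sqrt{31869 - 163} = \sqrt{31706}$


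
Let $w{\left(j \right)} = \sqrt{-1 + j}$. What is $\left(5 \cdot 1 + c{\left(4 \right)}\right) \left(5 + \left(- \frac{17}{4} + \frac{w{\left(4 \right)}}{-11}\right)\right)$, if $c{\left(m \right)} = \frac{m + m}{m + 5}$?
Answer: $\frac{53}{12} - \frac{53 \sqrt{3}}{99} \approx 3.4894$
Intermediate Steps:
$c{\left(m \right)} = \frac{2 m}{5 + m}$
$\left(5 \cdot 1 + c{\left(4 \right)}\right) \left(5 + \left(- \frac{17}{4} + \frac{w{\left(4 \right)}}{-11}\right)\right) = \left(5 \cdot 1 + 2 \cdot 4 \frac{1}{5 + 4}\right) \left(5 - \left(\frac{17}{4} - \frac{\sqrt{-1 + 4}}{-11}\right)\right) = \left(5 + 2 \cdot 4 \cdot \frac{1}{9}\right) \left(5 - \left(\frac{17}{4} - \sqrt{3} \left(- \frac{1}{11}\right)\right)\right) = \left(5 + 2 \cdot 4 \cdot \frac{1}{9}\right) \left(5 - \left(\frac{17}{4} + \frac{\sqrt{3}}{11}\right)\right) = \left(5 + \frac{8}{9}\right) \left(\frac{3}{4} - \frac{\sqrt{3}}{11}\right) = \frac{53 \left(\frac{3}{4} - \frac{\sqrt{3}}{11}\right)}{9} = \frac{53}{12} - \frac{53 \sqrt{3}}{99}$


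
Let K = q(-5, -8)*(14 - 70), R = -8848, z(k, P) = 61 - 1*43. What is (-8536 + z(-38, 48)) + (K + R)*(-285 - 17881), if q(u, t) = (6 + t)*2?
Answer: 156655066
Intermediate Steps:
z(k, P) = 18 (z(k, P) = 61 - 43 = 18)
q(u, t) = 12 + 2*t
K = 224 (K = (12 + 2*(-8))*(14 - 70) = (12 - 16)*(-56) = -4*(-56) = 224)
(-8536 + z(-38, 48)) + (K + R)*(-285 - 17881) = (-8536 + 18) + (224 - 8848)*(-285 - 17881) = -8518 - 8624*(-18166) = -8518 + 156663584 = 156655066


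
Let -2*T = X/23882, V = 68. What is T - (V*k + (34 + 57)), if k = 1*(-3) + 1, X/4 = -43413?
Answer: 580758/11941 ≈ 48.636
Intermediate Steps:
X = -173652 (X = 4*(-43413) = -173652)
k = -2 (k = -3 + 1 = -2)
T = 43413/11941 (T = -(-86826)/23882 = -½*(-86826/11941) = 43413/11941 ≈ 3.6356)
T - (V*k + (34 + 57)) = 43413/11941 - (68*(-2) + (34 + 57)) = 43413/11941 - (-136 + 91) = 43413/11941 - 1*(-45) = 43413/11941 + 45 = 580758/11941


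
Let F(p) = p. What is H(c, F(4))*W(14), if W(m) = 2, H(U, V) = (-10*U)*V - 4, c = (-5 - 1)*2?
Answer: 952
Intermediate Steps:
c = -12 (c = -6*2 = -12)
H(U, V) = -4 - 10*U*V (H(U, V) = -10*U*V - 4 = -4 - 10*U*V)
H(c, F(4))*W(14) = (-4 - 10*(-12)*4)*2 = (-4 + 480)*2 = 476*2 = 952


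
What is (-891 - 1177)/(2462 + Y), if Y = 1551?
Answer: -2068/4013 ≈ -0.51533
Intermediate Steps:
(-891 - 1177)/(2462 + Y) = (-891 - 1177)/(2462 + 1551) = -2068/4013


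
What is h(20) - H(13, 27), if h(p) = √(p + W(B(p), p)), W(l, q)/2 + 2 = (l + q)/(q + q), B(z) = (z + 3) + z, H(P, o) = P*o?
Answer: -351 + √1915/10 ≈ -346.62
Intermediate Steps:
B(z) = 3 + 2*z (B(z) = (3 + z) + z = 3 + 2*z)
W(l, q) = -4 + (l + q)/q (W(l, q) = -4 + 2*((l + q)/(q + q)) = -4 + 2*((l + q)/((2*q))) = -4 + 2*((l + q)*(1/(2*q))) = -4 + 2*((l + q)/(2*q)) = -4 + (l + q)/q)
h(p) = √(-3 + p + (3 + 2*p)/p) (h(p) = √(p + (-3 + (3 + 2*p)/p)) = √(-3 + p + (3 + 2*p)/p))
h(20) - H(13, 27) = √(-1 + 20 + 3/20) - 13*27 = √(-1 + 20 + 3*(1/20)) - 1*351 = √(-1 + 20 + 3/20) - 351 = √(383/20) - 351 = √1915/10 - 351 = -351 + √1915/10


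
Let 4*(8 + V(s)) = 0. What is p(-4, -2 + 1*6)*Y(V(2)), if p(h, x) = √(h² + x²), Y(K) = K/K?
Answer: 4*√2 ≈ 5.6569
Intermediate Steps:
V(s) = -8 (V(s) = -8 + (¼)*0 = -8 + 0 = -8)
Y(K) = 1
p(-4, -2 + 1*6)*Y(V(2)) = √((-4)² + (-2 + 1*6)²)*1 = √(16 + (-2 + 6)²)*1 = √(16 + 4²)*1 = √(16 + 16)*1 = √32*1 = (4*√2)*1 = 4*√2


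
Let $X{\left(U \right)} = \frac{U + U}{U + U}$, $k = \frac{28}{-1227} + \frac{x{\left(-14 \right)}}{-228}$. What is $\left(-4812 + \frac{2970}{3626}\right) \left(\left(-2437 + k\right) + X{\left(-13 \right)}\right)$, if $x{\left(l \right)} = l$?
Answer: $\frac{47176830691187}{4025378} \approx 1.172 \cdot 10^{7}$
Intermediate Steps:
$k = \frac{1799}{46626}$ ($k = \frac{28}{-1227} - \frac{14}{-228} = 28 \left(- \frac{1}{1227}\right) - - \frac{7}{114} = - \frac{28}{1227} + \frac{7}{114} = \frac{1799}{46626} \approx 0.038584$)
$X{\left(U \right)} = 1$ ($X{\left(U \right)} = \frac{2 U}{2 U} = 2 U \frac{1}{2 U} = 1$)
$\left(-4812 + \frac{2970}{3626}\right) \left(\left(-2437 + k\right) + X{\left(-13 \right)}\right) = \left(-4812 + \frac{2970}{3626}\right) \left(\left(-2437 + \frac{1799}{46626}\right) + 1\right) = \left(-4812 + 2970 \cdot \frac{1}{3626}\right) \left(- \frac{113625763}{46626} + 1\right) = \left(-4812 + \frac{1485}{1813}\right) \left(- \frac{113579137}{46626}\right) = \left(- \frac{8722671}{1813}\right) \left(- \frac{113579137}{46626}\right) = \frac{47176830691187}{4025378}$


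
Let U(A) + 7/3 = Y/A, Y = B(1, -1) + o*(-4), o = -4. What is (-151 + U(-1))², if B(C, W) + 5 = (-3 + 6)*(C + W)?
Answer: 243049/9 ≈ 27005.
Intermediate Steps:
B(C, W) = -5 + 3*C + 3*W (B(C, W) = -5 + (-3 + 6)*(C + W) = -5 + 3*(C + W) = -5 + (3*C + 3*W) = -5 + 3*C + 3*W)
Y = 11 (Y = (-5 + 3*1 + 3*(-1)) - 4*(-4) = (-5 + 3 - 3) + 16 = -5 + 16 = 11)
U(A) = -7/3 + 11/A
(-151 + U(-1))² = (-151 + (-7/3 + 11/(-1)))² = (-151 + (-7/3 + 11*(-1)))² = (-151 + (-7/3 - 11))² = (-151 - 40/3)² = (-493/3)² = 243049/9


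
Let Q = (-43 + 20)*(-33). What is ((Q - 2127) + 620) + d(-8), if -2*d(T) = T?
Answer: -744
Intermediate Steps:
d(T) = -T/2
Q = 759 (Q = -23*(-33) = 759)
((Q - 2127) + 620) + d(-8) = ((759 - 2127) + 620) - ½*(-8) = (-1368 + 620) + 4 = -748 + 4 = -744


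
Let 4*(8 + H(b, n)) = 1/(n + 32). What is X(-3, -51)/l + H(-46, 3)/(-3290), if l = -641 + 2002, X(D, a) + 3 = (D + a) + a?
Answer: -48221841/626876600 ≈ -0.076924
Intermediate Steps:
H(b, n) = -8 + 1/(4*(32 + n)) (H(b, n) = -8 + 1/(4*(n + 32)) = -8 + 1/(4*(32 + n)))
X(D, a) = -3 + D + 2*a (X(D, a) = -3 + ((D + a) + a) = -3 + (D + 2*a) = -3 + D + 2*a)
l = 1361
X(-3, -51)/l + H(-46, 3)/(-3290) = (-3 - 3 + 2*(-51))/1361 + ((-1023 - 32*3)/(4*(32 + 3)))/(-3290) = (-3 - 3 - 102)*(1/1361) + ((1/4)*(-1023 - 96)/35)*(-1/3290) = -108*1/1361 + ((1/4)*(1/35)*(-1119))*(-1/3290) = -108/1361 - 1119/140*(-1/3290) = -108/1361 + 1119/460600 = -48221841/626876600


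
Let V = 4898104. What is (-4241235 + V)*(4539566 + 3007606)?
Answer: 4957503324468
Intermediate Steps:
(-4241235 + V)*(4539566 + 3007606) = (-4241235 + 4898104)*(4539566 + 3007606) = 656869*7547172 = 4957503324468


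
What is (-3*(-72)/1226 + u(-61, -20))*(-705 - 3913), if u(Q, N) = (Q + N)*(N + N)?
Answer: -9172400904/613 ≈ -1.4963e+7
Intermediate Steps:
u(Q, N) = 2*N*(N + Q) (u(Q, N) = (N + Q)*(2*N) = 2*N*(N + Q))
(-3*(-72)/1226 + u(-61, -20))*(-705 - 3913) = (-3*(-72)/1226 + 2*(-20)*(-20 - 61))*(-705 - 3913) = (216*(1/1226) + 2*(-20)*(-81))*(-4618) = (108/613 + 3240)*(-4618) = (1986228/613)*(-4618) = -9172400904/613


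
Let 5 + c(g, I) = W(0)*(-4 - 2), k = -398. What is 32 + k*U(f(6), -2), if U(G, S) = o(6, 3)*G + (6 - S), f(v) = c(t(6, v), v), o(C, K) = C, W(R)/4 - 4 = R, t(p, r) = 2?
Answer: 238036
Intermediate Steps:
W(R) = 16 + 4*R
c(g, I) = -101 (c(g, I) = -5 + (16 + 4*0)*(-4 - 2) = -5 + (16 + 0)*(-6) = -5 + 16*(-6) = -5 - 96 = -101)
f(v) = -101
U(G, S) = 6 - S + 6*G (U(G, S) = 6*G + (6 - S) = 6 - S + 6*G)
32 + k*U(f(6), -2) = 32 - 398*(6 - 1*(-2) + 6*(-101)) = 32 - 398*(6 + 2 - 606) = 32 - 398*(-598) = 32 + 238004 = 238036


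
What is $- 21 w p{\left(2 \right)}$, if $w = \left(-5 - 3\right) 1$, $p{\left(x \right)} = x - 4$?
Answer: $-336$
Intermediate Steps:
$p{\left(x \right)} = -4 + x$
$w = -8$ ($w = \left(-8\right) 1 = -8$)
$- 21 w p{\left(2 \right)} = \left(-21\right) \left(-8\right) \left(-4 + 2\right) = 168 \left(-2\right) = -336$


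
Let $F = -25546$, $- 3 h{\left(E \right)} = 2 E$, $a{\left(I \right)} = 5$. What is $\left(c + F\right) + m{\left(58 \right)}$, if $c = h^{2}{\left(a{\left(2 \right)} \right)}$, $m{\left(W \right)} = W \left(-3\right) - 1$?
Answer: $- \frac{231389}{9} \approx -25710.0$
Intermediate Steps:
$m{\left(W \right)} = -1 - 3 W$ ($m{\left(W \right)} = - 3 W - 1 = -1 - 3 W$)
$h{\left(E \right)} = - \frac{2 E}{3}$
$c = \frac{100}{9}$ ($c = \left(\left(- \frac{2}{3}\right) 5\right)^{2} = \left(- \frac{10}{3}\right)^{2} = \frac{100}{9} \approx 11.111$)
$\left(c + F\right) + m{\left(58 \right)} = \left(\frac{100}{9} - 25546\right) - 175 = - \frac{229814}{9} - 175 = - \frac{231389}{9}$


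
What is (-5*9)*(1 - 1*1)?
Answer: 0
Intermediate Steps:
(-5*9)*(1 - 1*1) = -45*(1 - 1) = -45*0 = 0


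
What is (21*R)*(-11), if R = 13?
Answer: -3003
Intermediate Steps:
(21*R)*(-11) = (21*13)*(-11) = 273*(-11) = -3003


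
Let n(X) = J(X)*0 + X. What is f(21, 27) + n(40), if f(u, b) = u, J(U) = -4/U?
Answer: 61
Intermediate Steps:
n(X) = X (n(X) = -4/X*0 + X = 0 + X = X)
f(21, 27) + n(40) = 21 + 40 = 61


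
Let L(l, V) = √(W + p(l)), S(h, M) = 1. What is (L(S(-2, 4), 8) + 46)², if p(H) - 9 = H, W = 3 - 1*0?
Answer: (46 + √13)² ≈ 2460.7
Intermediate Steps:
W = 3 (W = 3 + 0 = 3)
p(H) = 9 + H
L(l, V) = √(12 + l) (L(l, V) = √(3 + (9 + l)) = √(12 + l))
(L(S(-2, 4), 8) + 46)² = (√(12 + 1) + 46)² = (√13 + 46)² = (46 + √13)²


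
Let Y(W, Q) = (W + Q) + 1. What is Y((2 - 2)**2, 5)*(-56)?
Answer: -336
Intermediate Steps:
Y(W, Q) = 1 + Q + W (Y(W, Q) = (Q + W) + 1 = 1 + Q + W)
Y((2 - 2)**2, 5)*(-56) = (1 + 5 + (2 - 2)**2)*(-56) = (1 + 5 + 0**2)*(-56) = (1 + 5 + 0)*(-56) = 6*(-56) = -336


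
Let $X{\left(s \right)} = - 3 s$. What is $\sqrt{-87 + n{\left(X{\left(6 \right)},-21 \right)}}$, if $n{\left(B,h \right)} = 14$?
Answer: $i \sqrt{73} \approx 8.544 i$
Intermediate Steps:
$\sqrt{-87 + n{\left(X{\left(6 \right)},-21 \right)}} = \sqrt{-87 + 14} = \sqrt{-73} = i \sqrt{73}$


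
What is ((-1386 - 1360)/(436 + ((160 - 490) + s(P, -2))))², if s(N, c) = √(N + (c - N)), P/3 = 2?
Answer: 7540516/(106 + I*√2)² ≈ 670.75 - 17.901*I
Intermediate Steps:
P = 6 (P = 3*2 = 6)
s(N, c) = √c
((-1386 - 1360)/(436 + ((160 - 490) + s(P, -2))))² = ((-1386 - 1360)/(436 + ((160 - 490) + √(-2))))² = (-2746/(436 + (-330 + I*√2)))² = (-2746/(106 + I*√2))² = 7540516/(106 + I*√2)²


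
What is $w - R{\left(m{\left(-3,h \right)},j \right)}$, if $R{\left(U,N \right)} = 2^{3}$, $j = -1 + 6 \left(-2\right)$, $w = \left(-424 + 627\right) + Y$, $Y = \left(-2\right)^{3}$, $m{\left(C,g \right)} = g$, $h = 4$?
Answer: $187$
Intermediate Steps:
$Y = -8$
$w = 195$ ($w = \left(-424 + 627\right) - 8 = 203 - 8 = 195$)
$j = -13$ ($j = -1 - 12 = -13$)
$R{\left(U,N \right)} = 8$
$w - R{\left(m{\left(-3,h \right)},j \right)} = 195 - 8 = 187$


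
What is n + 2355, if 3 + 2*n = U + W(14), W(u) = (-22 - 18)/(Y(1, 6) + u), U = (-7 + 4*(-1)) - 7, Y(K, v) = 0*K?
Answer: 32803/14 ≈ 2343.1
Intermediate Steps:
Y(K, v) = 0
U = -18 (U = (-7 - 4) - 7 = -11 - 7 = -18)
W(u) = -40/u (W(u) = (-22 - 18)/(0 + u) = -40/u)
n = -167/14 (n = -3/2 + (-18 - 40/14)/2 = -3/2 + (-18 - 40*1/14)/2 = -3/2 + (-18 - 20/7)/2 = -3/2 + (½)*(-146/7) = -3/2 - 73/7 = -167/14 ≈ -11.929)
n + 2355 = -167/14 + 2355 = 32803/14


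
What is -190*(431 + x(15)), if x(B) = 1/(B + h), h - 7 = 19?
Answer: -3357680/41 ≈ -81895.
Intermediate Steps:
h = 26 (h = 7 + 19 = 26)
x(B) = 1/(26 + B) (x(B) = 1/(B + 26) = 1/(26 + B))
-190*(431 + x(15)) = -190*(431 + 1/(26 + 15)) = -190*(431 + 1/41) = -190*17672/41 = -3357680/41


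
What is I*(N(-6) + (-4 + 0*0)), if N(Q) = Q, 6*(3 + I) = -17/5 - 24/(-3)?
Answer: 67/3 ≈ 22.333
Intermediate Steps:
I = -67/30 (I = -3 + (-17/5 - 24/(-3))/6 = -3 + (-17*⅕ - 24*(-⅓))/6 = -3 + (-17/5 + 8)/6 = -3 + (⅙)*(23/5) = -3 + 23/30 = -67/30 ≈ -2.2333)
I*(N(-6) + (-4 + 0*0)) = -67*(-6 + (-4 + 0*0))/30 = -67*(-6 + (-4 + 0))/30 = -67*(-6 - 4)/30 = -67/30*(-10) = 67/3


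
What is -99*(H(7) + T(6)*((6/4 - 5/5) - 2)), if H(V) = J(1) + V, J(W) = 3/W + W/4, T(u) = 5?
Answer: -1089/4 ≈ -272.25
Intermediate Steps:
J(W) = 3/W + W/4 (J(W) = 3/W + W*(¼) = 3/W + W/4)
H(V) = 13/4 + V (H(V) = (3/1 + (¼)*1) + V = (3*1 + ¼) + V = (3 + ¼) + V = 13/4 + V)
-99*(H(7) + T(6)*((6/4 - 5/5) - 2)) = -99*((13/4 + 7) + 5*((6/4 - 5/5) - 2)) = -99*(41/4 + 5*((6*(¼) - 5*⅕) - 2)) = -99*(41/4 + 5*((3/2 - 1) - 2)) = -99*(41/4 + 5*(½ - 2)) = -99*(41/4 + 5*(-3/2)) = -99*(41/4 - 15/2) = -99*11/4 = -1089/4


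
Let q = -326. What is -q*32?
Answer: 10432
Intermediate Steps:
-q*32 = -(-326)*32 = -1*(-10432) = 10432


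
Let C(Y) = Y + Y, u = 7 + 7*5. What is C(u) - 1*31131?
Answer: -31047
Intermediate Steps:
u = 42 (u = 7 + 35 = 42)
C(Y) = 2*Y
C(u) - 1*31131 = 2*42 - 1*31131 = 84 - 31131 = -31047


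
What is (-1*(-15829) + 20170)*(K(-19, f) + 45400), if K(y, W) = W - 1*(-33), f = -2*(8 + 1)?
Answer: 1634894585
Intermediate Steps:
f = -18 (f = -2*9 = -18)
K(y, W) = 33 + W (K(y, W) = W + 33 = 33 + W)
(-1*(-15829) + 20170)*(K(-19, f) + 45400) = (-1*(-15829) + 20170)*((33 - 18) + 45400) = (15829 + 20170)*(15 + 45400) = 35999*45415 = 1634894585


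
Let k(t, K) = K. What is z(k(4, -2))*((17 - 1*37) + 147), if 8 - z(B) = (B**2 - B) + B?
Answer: 508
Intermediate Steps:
z(B) = 8 - B**2 (z(B) = 8 - ((B**2 - B) + B) = 8 - B**2)
z(k(4, -2))*((17 - 1*37) + 147) = (8 - 1*(-2)**2)*((17 - 1*37) + 147) = (8 - 1*4)*((17 - 37) + 147) = (8 - 4)*(-20 + 147) = 4*127 = 508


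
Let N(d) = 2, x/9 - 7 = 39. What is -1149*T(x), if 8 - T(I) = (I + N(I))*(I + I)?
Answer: 395761560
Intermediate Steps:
x = 414 (x = 63 + 9*39 = 63 + 351 = 414)
T(I) = 8 - 2*I*(2 + I) (T(I) = 8 - (I + 2)*(I + I) = 8 - (2 + I)*2*I = 8 - 2*I*(2 + I))
-1149*T(x) = -1149*(8 - 4*414 - 2*414**2) = -1149*(8 - 1656 - 2*171396) = -1149*(8 - 1656 - 342792) = -1149*(-344440) = 395761560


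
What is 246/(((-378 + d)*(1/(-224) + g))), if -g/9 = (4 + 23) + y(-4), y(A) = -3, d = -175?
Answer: 7872/3822415 ≈ 0.0020594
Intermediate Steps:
g = -216 (g = -9*((4 + 23) - 3) = -9*(27 - 3) = -9*24 = -216)
246/(((-378 + d)*(1/(-224) + g))) = 246/(((-378 - 175)*(1/(-224) - 216))) = 246/((-553*(-1/224 - 216))) = 246/((-553*(-48385/224))) = 246/(3822415/32) = 246*(32/3822415) = 7872/3822415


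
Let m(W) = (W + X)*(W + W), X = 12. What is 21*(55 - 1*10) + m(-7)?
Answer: 875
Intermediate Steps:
m(W) = 2*W*(12 + W) (m(W) = (W + 12)*(W + W) = (12 + W)*(2*W) = 2*W*(12 + W))
21*(55 - 1*10) + m(-7) = 21*(55 - 1*10) + 2*(-7)*(12 - 7) = 21*(55 - 10) + 2*(-7)*5 = 21*45 - 70 = 945 - 70 = 875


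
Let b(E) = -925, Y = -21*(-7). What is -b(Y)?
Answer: 925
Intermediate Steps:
Y = 147
-b(Y) = -1*(-925) = 925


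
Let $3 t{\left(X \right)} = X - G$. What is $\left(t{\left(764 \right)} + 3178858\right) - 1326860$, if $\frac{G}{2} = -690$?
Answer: $\frac{5558138}{3} \approx 1.8527 \cdot 10^{6}$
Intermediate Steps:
$G = -1380$ ($G = 2 \left(-690\right) = -1380$)
$t{\left(X \right)} = 460 + \frac{X}{3}$ ($t{\left(X \right)} = \frac{X - -1380}{3} = \frac{X + 1380}{3} = \frac{1380 + X}{3} = 460 + \frac{X}{3}$)
$\left(t{\left(764 \right)} + 3178858\right) - 1326860 = \left(\left(460 + \frac{1}{3} \cdot 764\right) + 3178858\right) - 1326860 = \left(\left(460 + \frac{764}{3}\right) + 3178858\right) - 1326860 = \left(\frac{2144}{3} + 3178858\right) - 1326860 = \frac{9538718}{3} - 1326860 = \frac{5558138}{3}$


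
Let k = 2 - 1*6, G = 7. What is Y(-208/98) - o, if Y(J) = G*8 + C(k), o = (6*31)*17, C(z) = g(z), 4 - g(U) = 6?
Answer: -3108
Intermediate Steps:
g(U) = -2 (g(U) = 4 - 1*6 = 4 - 6 = -2)
k = -4 (k = 2 - 6 = -4)
C(z) = -2
o = 3162 (o = 186*17 = 3162)
Y(J) = 54 (Y(J) = 7*8 - 2 = 56 - 2 = 54)
Y(-208/98) - o = 54 - 1*3162 = 54 - 3162 = -3108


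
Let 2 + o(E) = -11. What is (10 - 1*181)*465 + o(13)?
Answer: -79528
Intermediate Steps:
o(E) = -13 (o(E) = -2 - 11 = -13)
(10 - 1*181)*465 + o(13) = (10 - 1*181)*465 - 13 = (10 - 181)*465 - 13 = -171*465 - 13 = -79515 - 13 = -79528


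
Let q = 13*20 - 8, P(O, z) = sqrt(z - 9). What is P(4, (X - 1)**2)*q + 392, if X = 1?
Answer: 392 + 756*I ≈ 392.0 + 756.0*I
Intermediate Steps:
P(O, z) = sqrt(-9 + z)
q = 252 (q = 260 - 8 = 252)
P(4, (X - 1)**2)*q + 392 = sqrt(-9 + (1 - 1)**2)*252 + 392 = sqrt(-9 + 0**2)*252 + 392 = sqrt(-9 + 0)*252 + 392 = sqrt(-9)*252 + 392 = (3*I)*252 + 392 = 756*I + 392 = 392 + 756*I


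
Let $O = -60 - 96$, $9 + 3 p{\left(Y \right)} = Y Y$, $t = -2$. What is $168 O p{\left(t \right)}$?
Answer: $43680$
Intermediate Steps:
$p{\left(Y \right)} = -3 + \frac{Y^{2}}{3}$ ($p{\left(Y \right)} = -3 + \frac{Y Y}{3} = -3 + \frac{Y^{2}}{3}$)
$O = -156$ ($O = -60 - 96 = -156$)
$168 O p{\left(t \right)} = 168 \left(-156\right) \left(-3 + \frac{\left(-2\right)^{2}}{3}\right) = - 26208 \left(-3 + \frac{1}{3} \cdot 4\right) = - 26208 \left(-3 + \frac{4}{3}\right) = \left(-26208\right) \left(- \frac{5}{3}\right) = 43680$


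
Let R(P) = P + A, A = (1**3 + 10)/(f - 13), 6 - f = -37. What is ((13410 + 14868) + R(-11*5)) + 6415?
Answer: 1039151/30 ≈ 34638.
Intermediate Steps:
f = 43 (f = 6 - 1*(-37) = 6 + 37 = 43)
A = 11/30 (A = (1**3 + 10)/(43 - 13) = (1 + 10)/30 = 11*(1/30) = 11/30 ≈ 0.36667)
R(P) = 11/30 + P (R(P) = P + 11/30 = 11/30 + P)
((13410 + 14868) + R(-11*5)) + 6415 = ((13410 + 14868) + (11/30 - 11*5)) + 6415 = (28278 + (11/30 - 55)) + 6415 = (28278 - 1639/30) + 6415 = 846701/30 + 6415 = 1039151/30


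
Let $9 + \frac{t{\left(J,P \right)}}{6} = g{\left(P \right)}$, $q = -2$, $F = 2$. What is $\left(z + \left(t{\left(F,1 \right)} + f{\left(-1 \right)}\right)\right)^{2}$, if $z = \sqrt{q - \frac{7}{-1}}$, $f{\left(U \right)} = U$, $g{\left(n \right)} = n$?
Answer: $\left(49 - \sqrt{5}\right)^{2} \approx 2186.9$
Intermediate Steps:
$t{\left(J,P \right)} = -54 + 6 P$
$z = \sqrt{5}$ ($z = \sqrt{-2 - \frac{7}{-1}} = \sqrt{-2 - -7} = \sqrt{-2 + 7} = \sqrt{5} \approx 2.2361$)
$\left(z + \left(t{\left(F,1 \right)} + f{\left(-1 \right)}\right)\right)^{2} = \left(\sqrt{5} + \left(\left(-54 + 6 \cdot 1\right) - 1\right)\right)^{2} = \left(\sqrt{5} + \left(\left(-54 + 6\right) - 1\right)\right)^{2} = \left(\sqrt{5} - 49\right)^{2} = \left(-49 + \sqrt{5}\right)^{2}$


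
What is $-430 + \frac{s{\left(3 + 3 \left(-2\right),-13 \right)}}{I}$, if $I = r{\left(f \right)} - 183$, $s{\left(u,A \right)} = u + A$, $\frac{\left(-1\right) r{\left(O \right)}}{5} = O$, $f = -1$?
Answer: $- \frac{38262}{89} \approx -429.91$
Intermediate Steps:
$r{\left(O \right)} = - 5 O$
$s{\left(u,A \right)} = A + u$
$I = -178$ ($I = \left(-5\right) \left(-1\right) - 183 = 5 - 183 = -178$)
$-430 + \frac{s{\left(3 + 3 \left(-2\right),-13 \right)}}{I} = -430 + \frac{-13 + \left(3 + 3 \left(-2\right)\right)}{-178} = -430 + \left(-13 + \left(3 - 6\right)\right) \left(- \frac{1}{178}\right) = -430 + \left(-13 - 3\right) \left(- \frac{1}{178}\right) = -430 - - \frac{8}{89} = -430 + \frac{8}{89} = - \frac{38262}{89}$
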